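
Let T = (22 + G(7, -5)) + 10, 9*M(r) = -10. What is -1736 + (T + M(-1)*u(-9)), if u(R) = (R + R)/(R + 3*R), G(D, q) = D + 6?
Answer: -15224/9 ≈ -1691.6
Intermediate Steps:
G(D, q) = 6 + D
M(r) = -10/9 (M(r) = (⅑)*(-10) = -10/9)
T = 45 (T = (22 + (6 + 7)) + 10 = (22 + 13) + 10 = 35 + 10 = 45)
u(R) = ½ (u(R) = (2*R)/((4*R)) = (2*R)*(1/(4*R)) = ½)
-1736 + (T + M(-1)*u(-9)) = -1736 + (45 - 10/9*½) = -1736 + (45 - 5/9) = -1736 + 400/9 = -15224/9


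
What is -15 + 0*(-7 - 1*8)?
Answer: -15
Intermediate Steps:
-15 + 0*(-7 - 1*8) = -15 + 0*(-7 - 8) = -15 + 0*(-15) = -15 + 0 = -15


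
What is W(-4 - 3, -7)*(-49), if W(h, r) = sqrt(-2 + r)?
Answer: -147*I ≈ -147.0*I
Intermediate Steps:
W(-4 - 3, -7)*(-49) = sqrt(-2 - 7)*(-49) = sqrt(-9)*(-49) = (3*I)*(-49) = -147*I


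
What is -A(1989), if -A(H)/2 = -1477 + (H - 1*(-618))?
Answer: 2260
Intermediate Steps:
A(H) = 1718 - 2*H (A(H) = -2*(-1477 + (H - 1*(-618))) = -2*(-1477 + (H + 618)) = -2*(-1477 + (618 + H)) = -2*(-859 + H) = 1718 - 2*H)
-A(1989) = -(1718 - 2*1989) = -(1718 - 3978) = -1*(-2260) = 2260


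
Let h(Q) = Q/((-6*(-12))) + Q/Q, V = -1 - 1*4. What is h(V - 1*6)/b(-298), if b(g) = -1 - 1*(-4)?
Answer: 61/216 ≈ 0.28241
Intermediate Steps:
V = -5 (V = -1 - 4 = -5)
h(Q) = 1 + Q/72 (h(Q) = Q/72 + 1 = 1 + Q/72)
b(g) = 3 (b(g) = -1 + 4 = 3)
h(V - 1*6)/b(-298) = (1 + (-5 - 1*6)/72)/3 = (1 + (-5 - 6)/72)*(⅓) = (1 + (1/72)*(-11))*(⅓) = (1 - 11/72)*(⅓) = (61/72)*(⅓) = 61/216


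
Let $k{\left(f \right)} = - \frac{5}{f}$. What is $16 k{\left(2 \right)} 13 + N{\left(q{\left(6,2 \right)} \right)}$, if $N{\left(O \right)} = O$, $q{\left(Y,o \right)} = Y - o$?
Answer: $-516$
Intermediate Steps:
$16 k{\left(2 \right)} 13 + N{\left(q{\left(6,2 \right)} \right)} = 16 \left(- \frac{5}{2}\right) 13 + \left(6 - 2\right) = 16 \left(\left(-5\right) \frac{1}{2}\right) 13 + \left(6 - 2\right) = 16 \left(- \frac{5}{2}\right) 13 + 4 = \left(-40\right) 13 + 4 = -520 + 4 = -516$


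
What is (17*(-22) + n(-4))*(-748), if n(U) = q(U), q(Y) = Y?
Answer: 282744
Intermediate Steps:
n(U) = U
(17*(-22) + n(-4))*(-748) = (17*(-22) - 4)*(-748) = (-374 - 4)*(-748) = -378*(-748) = 282744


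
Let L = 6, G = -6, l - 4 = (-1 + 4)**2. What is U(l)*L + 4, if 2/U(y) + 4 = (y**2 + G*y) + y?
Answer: 103/25 ≈ 4.1200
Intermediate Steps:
l = 13 (l = 4 + (-1 + 4)**2 = 4 + 3**2 = 4 + 9 = 13)
U(y) = 2/(-4 + y**2 - 5*y) (U(y) = 2/(-4 + ((y**2 - 6*y) + y)) = 2/(-4 + (y**2 - 5*y)) = 2/(-4 + y**2 - 5*y))
U(l)*L + 4 = (2/(-4 + 13**2 - 5*13))*6 + 4 = (2/(-4 + 169 - 65))*6 + 4 = (2/100)*6 + 4 = (2*(1/100))*6 + 4 = (1/50)*6 + 4 = 3/25 + 4 = 103/25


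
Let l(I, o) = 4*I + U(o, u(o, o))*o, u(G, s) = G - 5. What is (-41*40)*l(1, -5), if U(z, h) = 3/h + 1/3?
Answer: -18860/3 ≈ -6286.7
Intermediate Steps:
u(G, s) = -5 + G
U(z, h) = ⅓ + 3/h (U(z, h) = 3/h + 1*(⅓) = 3/h + ⅓ = ⅓ + 3/h)
l(I, o) = 4*I + o*(4 + o)/(3*(-5 + o)) (l(I, o) = 4*I + ((9 + (-5 + o))/(3*(-5 + o)))*o = 4*I + ((4 + o)/(3*(-5 + o)))*o = 4*I + o*(4 + o)/(3*(-5 + o)))
(-41*40)*l(1, -5) = (-41*40)*((-5*(4 - 5) + 12*1*(-5 - 5))/(3*(-5 - 5))) = -1640*(-5*(-1) + 12*1*(-10))/(3*(-10)) = -1640*(-1)*(5 - 120)/(3*10) = -1640*(-1)*(-115)/(3*10) = -1640*23/6 = -18860/3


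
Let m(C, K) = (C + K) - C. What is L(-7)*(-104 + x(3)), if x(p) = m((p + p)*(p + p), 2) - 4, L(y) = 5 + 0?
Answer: -530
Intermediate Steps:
m(C, K) = K
L(y) = 5
x(p) = -2 (x(p) = 2 - 4 = -2)
L(-7)*(-104 + x(3)) = 5*(-104 - 2) = 5*(-106) = -530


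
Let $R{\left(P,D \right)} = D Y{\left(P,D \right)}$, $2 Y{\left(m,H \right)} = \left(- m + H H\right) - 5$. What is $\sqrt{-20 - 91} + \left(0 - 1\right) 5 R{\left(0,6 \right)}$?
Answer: $-465 + i \sqrt{111} \approx -465.0 + 10.536 i$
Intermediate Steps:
$Y{\left(m,H \right)} = - \frac{5}{2} + \frac{H^{2}}{2} - \frac{m}{2}$ ($Y{\left(m,H \right)} = \frac{\left(- m + H H\right) - 5}{2} = \frac{\left(- m + H^{2}\right) - 5}{2} = \frac{\left(H^{2} - m\right) - 5}{2} = \frac{-5 + H^{2} - m}{2} = - \frac{5}{2} + \frac{H^{2}}{2} - \frac{m}{2}$)
$R{\left(P,D \right)} = D \left(- \frac{5}{2} + \frac{D^{2}}{2} - \frac{P}{2}\right)$
$\sqrt{-20 - 91} + \left(0 - 1\right) 5 R{\left(0,6 \right)} = \sqrt{-20 - 91} + \left(0 - 1\right) 5 \cdot \frac{1}{2} \cdot 6 \left(-5 + 6^{2} - 0\right) = \sqrt{-111} + \left(-1\right) 5 \cdot \frac{1}{2} \cdot 6 \left(-5 + 36 + 0\right) = i \sqrt{111} - 5 \cdot \frac{1}{2} \cdot 6 \cdot 31 = i \sqrt{111} - 465 = -465 + i \sqrt{111}$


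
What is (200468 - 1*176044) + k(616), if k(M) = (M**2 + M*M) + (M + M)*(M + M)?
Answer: 2301160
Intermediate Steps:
k(M) = 6*M**2 (k(M) = (M**2 + M**2) + (2*M)*(2*M) = 2*M**2 + 4*M**2 = 6*M**2)
(200468 - 1*176044) + k(616) = (200468 - 1*176044) + 6*616**2 = (200468 - 176044) + 6*379456 = 24424 + 2276736 = 2301160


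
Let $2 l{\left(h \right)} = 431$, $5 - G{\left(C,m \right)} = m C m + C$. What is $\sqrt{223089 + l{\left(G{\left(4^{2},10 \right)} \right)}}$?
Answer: $\frac{\sqrt{893218}}{2} \approx 472.55$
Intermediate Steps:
$G{\left(C,m \right)} = 5 - C - C m^{2}$ ($G{\left(C,m \right)} = 5 - \left(m C m + C\right) = 5 - \left(C m m + C\right) = 5 - \left(C m^{2} + C\right) = 5 - \left(C + C m^{2}\right) = 5 - C - C m^{2}$)
$l{\left(h \right)} = \frac{431}{2}$ ($l{\left(h \right)} = \frac{1}{2} \cdot 431 = \frac{431}{2}$)
$\sqrt{223089 + l{\left(G{\left(4^{2},10 \right)} \right)}} = \sqrt{223089 + \frac{431}{2}} = \sqrt{\frac{446609}{2}} = \frac{\sqrt{893218}}{2}$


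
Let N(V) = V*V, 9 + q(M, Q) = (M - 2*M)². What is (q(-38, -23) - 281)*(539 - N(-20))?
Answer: 160406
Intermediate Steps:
q(M, Q) = -9 + M² (q(M, Q) = -9 + (M - 2*M)² = -9 + (-M)² = -9 + M²)
N(V) = V²
(q(-38, -23) - 281)*(539 - N(-20)) = ((-9 + (-38)²) - 281)*(539 - 1*(-20)²) = ((-9 + 1444) - 281)*(539 - 1*400) = (1435 - 281)*(539 - 400) = 1154*139 = 160406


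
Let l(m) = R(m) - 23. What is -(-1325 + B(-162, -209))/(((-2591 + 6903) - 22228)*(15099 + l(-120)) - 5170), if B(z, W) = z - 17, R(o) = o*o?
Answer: -752/264048593 ≈ -2.8480e-6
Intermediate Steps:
R(o) = o²
l(m) = -23 + m² (l(m) = m² - 23 = -23 + m²)
B(z, W) = -17 + z
-(-1325 + B(-162, -209))/(((-2591 + 6903) - 22228)*(15099 + l(-120)) - 5170) = -(-1325 + (-17 - 162))/(((-2591 + 6903) - 22228)*(15099 + (-23 + (-120)²)) - 5170) = -(-1325 - 179)/((4312 - 22228)*(15099 + (-23 + 14400)) - 5170) = -(-1504)/(-17916*(15099 + 14377) - 5170) = -(-1504)/(-17916*29476 - 5170) = -(-1504)/(-528092016 - 5170) = -(-1504)/(-528097186) = -(-1504)*(-1)/528097186 = -1*752/264048593 = -752/264048593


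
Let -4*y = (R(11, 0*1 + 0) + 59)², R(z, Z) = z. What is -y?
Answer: 1225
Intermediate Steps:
y = -1225 (y = -(11 + 59)²/4 = -¼*70² = -¼*4900 = -1225)
-y = -1*(-1225) = 1225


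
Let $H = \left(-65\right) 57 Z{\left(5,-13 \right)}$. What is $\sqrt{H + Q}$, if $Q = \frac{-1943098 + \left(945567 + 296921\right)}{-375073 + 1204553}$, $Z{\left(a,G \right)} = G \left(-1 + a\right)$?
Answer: $\frac{\sqrt{331391602103203}}{41474} \approx 438.93$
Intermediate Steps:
$Q = - \frac{70061}{82948}$ ($Q = \frac{-1943098 + 1242488}{829480} = \left(-700610\right) \frac{1}{829480} = - \frac{70061}{82948} \approx -0.84464$)
$H = 192660$ ($H = \left(-65\right) 57 \left(- 13 \left(-1 + 5\right)\right) = - 3705 \left(\left(-13\right) 4\right) = \left(-3705\right) \left(-52\right) = 192660$)
$\sqrt{H + Q} = \sqrt{192660 - \frac{70061}{82948}} = \sqrt{\frac{15980691619}{82948}} = \frac{\sqrt{331391602103203}}{41474}$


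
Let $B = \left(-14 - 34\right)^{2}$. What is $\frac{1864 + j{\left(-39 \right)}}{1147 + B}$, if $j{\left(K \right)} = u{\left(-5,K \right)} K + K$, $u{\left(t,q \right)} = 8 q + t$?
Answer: $\frac{14188}{3451} \approx 4.1113$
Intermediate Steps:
$u{\left(t,q \right)} = t + 8 q$
$B = 2304$ ($B = \left(-48\right)^{2} = 2304$)
$j{\left(K \right)} = K + K \left(-5 + 8 K\right)$ ($j{\left(K \right)} = \left(-5 + 8 K\right) K + K = K \left(-5 + 8 K\right) + K = K + K \left(-5 + 8 K\right)$)
$\frac{1864 + j{\left(-39 \right)}}{1147 + B} = \frac{1864 + 4 \left(-39\right) \left(-1 + 2 \left(-39\right)\right)}{1147 + 2304} = \frac{1864 + 4 \left(-39\right) \left(-1 - 78\right)}{3451} = \left(1864 + 4 \left(-39\right) \left(-79\right)\right) \frac{1}{3451} = \left(1864 + 12324\right) \frac{1}{3451} = 14188 \cdot \frac{1}{3451} = \frac{14188}{3451}$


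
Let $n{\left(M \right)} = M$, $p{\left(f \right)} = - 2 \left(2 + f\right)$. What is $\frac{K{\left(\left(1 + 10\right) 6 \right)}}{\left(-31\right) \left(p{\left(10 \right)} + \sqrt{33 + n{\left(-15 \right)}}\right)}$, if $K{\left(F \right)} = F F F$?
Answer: $\frac{383328}{961} + \frac{47916 \sqrt{2}}{961} \approx 469.4$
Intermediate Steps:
$p{\left(f \right)} = -4 - 2 f$
$K{\left(F \right)} = F^{3}$ ($K{\left(F \right)} = F^{2} F = F^{3}$)
$\frac{K{\left(\left(1 + 10\right) 6 \right)}}{\left(-31\right) \left(p{\left(10 \right)} + \sqrt{33 + n{\left(-15 \right)}}\right)} = \frac{\left(\left(1 + 10\right) 6\right)^{3}}{\left(-31\right) \left(\left(-4 - 20\right) + \sqrt{33 - 15}\right)} = \frac{\left(11 \cdot 6\right)^{3}}{\left(-31\right) \left(\left(-4 - 20\right) + \sqrt{18}\right)} = \frac{66^{3}}{\left(-31\right) \left(-24 + 3 \sqrt{2}\right)} = \frac{287496}{744 - 93 \sqrt{2}}$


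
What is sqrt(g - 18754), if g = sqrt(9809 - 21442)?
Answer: sqrt(-18754 + I*sqrt(11633)) ≈ 0.3938 + 136.95*I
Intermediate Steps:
g = I*sqrt(11633) (g = sqrt(-11633) = I*sqrt(11633) ≈ 107.86*I)
sqrt(g - 18754) = sqrt(I*sqrt(11633) - 18754) = sqrt(-18754 + I*sqrt(11633))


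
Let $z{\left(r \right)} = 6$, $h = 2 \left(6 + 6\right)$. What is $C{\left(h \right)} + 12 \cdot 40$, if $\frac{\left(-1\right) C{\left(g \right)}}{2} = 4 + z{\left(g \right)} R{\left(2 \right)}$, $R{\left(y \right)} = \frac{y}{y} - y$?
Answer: $484$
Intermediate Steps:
$h = 24$ ($h = 2 \cdot 12 = 24$)
$R{\left(y \right)} = 1 - y$
$C{\left(g \right)} = 4$ ($C{\left(g \right)} = - 2 \left(4 + 6 \left(1 - 2\right)\right) = - 2 \left(4 + 6 \left(-1\right)\right) = - 2 \left(4 - 6\right) = \left(-2\right) \left(-2\right) = 4$)
$C{\left(h \right)} + 12 \cdot 40 = 4 + 12 \cdot 40 = 4 + 480 = 484$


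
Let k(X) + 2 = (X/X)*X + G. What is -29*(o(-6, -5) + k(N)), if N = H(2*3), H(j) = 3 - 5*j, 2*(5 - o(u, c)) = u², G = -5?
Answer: 1363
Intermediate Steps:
o(u, c) = 5 - u²/2
N = -27 (N = 3 - 10*3 = 3 - 5*6 = 3 - 30 = -27)
k(X) = -7 + X (k(X) = -2 + ((X/X)*X - 5) = -2 + (1*X - 5) = -2 + (X - 5) = -2 + (-5 + X) = -7 + X)
-29*(o(-6, -5) + k(N)) = -29*((5 - ½*(-6)²) + (-7 - 27)) = -29*((5 - ½*36) - 34) = -29*((5 - 18) - 34) = -29*(-13 - 34) = -29*(-47) = 1363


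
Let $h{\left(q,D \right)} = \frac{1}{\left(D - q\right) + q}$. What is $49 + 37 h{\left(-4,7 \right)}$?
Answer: $\frac{380}{7} \approx 54.286$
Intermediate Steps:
$h{\left(q,D \right)} = \frac{1}{D}$
$49 + 37 h{\left(-4,7 \right)} = 49 + \frac{37}{7} = \frac{380}{7}$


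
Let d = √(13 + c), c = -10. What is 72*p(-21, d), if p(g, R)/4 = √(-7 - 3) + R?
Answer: 288*√3 + 288*I*√10 ≈ 498.83 + 910.74*I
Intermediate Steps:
d = √3 (d = √(13 - 10) = √3 ≈ 1.7320)
p(g, R) = 4*R + 4*I*√10 (p(g, R) = 4*(√(-7 - 3) + R) = 4*(√(-10) + R) = 4*(I*√10 + R) = 4*(R + I*√10) = 4*R + 4*I*√10)
72*p(-21, d) = 72*(4*√3 + 4*I*√10) = 288*√3 + 288*I*√10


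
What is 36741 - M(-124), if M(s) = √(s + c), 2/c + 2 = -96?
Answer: 36741 - I*√6077/7 ≈ 36741.0 - 11.136*I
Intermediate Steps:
c = -1/49 (c = 2/(-2 - 96) = 2/(-98) = 2*(-1/98) = -1/49 ≈ -0.020408)
M(s) = √(-1/49 + s) (M(s) = √(s - 1/49) = √(-1/49 + s))
36741 - M(-124) = 36741 - √(-1 + 49*(-124))/7 = 36741 - √(-1 - 6076)/7 = 36741 - √(-6077)/7 = 36741 - I*√6077/7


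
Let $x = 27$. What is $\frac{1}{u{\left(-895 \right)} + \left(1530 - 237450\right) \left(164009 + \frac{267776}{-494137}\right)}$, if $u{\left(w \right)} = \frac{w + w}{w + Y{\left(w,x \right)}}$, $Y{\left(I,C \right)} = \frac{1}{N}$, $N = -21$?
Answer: $- \frac{4643899526}{179685825875657720205} \approx -2.5845 \cdot 10^{-11}$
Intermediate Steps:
$Y{\left(I,C \right)} = - \frac{1}{21}$ ($Y{\left(I,C \right)} = \frac{1}{-21} = - \frac{1}{21}$)
$u{\left(w \right)} = \frac{2 w}{- \frac{1}{21} + w}$ ($u{\left(w \right)} = \frac{w + w}{w - \frac{1}{21}} = \frac{2 w}{- \frac{1}{21} + w}$)
$\frac{1}{u{\left(-895 \right)} + \left(1530 - 237450\right) \left(164009 + \frac{267776}{-494137}\right)} = \frac{1}{42 \left(-895\right) \frac{1}{-1 + 21 \left(-895\right)} + \left(1530 - 237450\right) \left(164009 + \frac{267776}{-494137}\right)} = \frac{1}{42 \left(-895\right) \frac{1}{-1 - 18795} - 235920 \left(164009 + 267776 \left(- \frac{1}{494137}\right)\right)} = \frac{1}{42 \left(-895\right) \frac{1}{-18796} - 235920 \left(164009 - \frac{267776}{494137}\right)} = \frac{1}{42 \left(-895\right) \left(- \frac{1}{18796}\right) - \frac{19119581388055440}{494137}} = \frac{1}{\frac{18795}{9398} - \frac{19119581388055440}{494137}} = \frac{1}{- \frac{179685825875657720205}{4643899526}} = - \frac{4643899526}{179685825875657720205}$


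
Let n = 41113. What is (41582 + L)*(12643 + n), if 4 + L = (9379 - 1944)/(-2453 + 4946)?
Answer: 5572421627084/2493 ≈ 2.2352e+9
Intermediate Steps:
L = -2537/2493 (L = -4 + (9379 - 1944)/(-2453 + 4946) = -4 + 7435/2493 = -2537/2493 ≈ -1.0176)
(41582 + L)*(12643 + n) = (41582 - 2537/2493)*(12643 + 41113) = (103661389/2493)*53756 = 5572421627084/2493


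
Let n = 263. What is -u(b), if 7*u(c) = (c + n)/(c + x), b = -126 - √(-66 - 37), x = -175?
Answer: 20567/317464 - 219*I*√103/317464 ≈ 0.064785 - 0.0070011*I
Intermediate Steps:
b = -126 - I*√103 (b = -126 - √(-103) = -126 - I*√103 ≈ -126.0 - 10.149*I)
u(c) = (263 + c)/(7*(-175 + c)) (u(c) = ((c + 263)/(c - 175))/7 = ((263 + c)/(-175 + c))/7 = (263 + c)/(7*(-175 + c)))
-u(b) = -(263 + (-126 - I*√103))/(7*(-175 + (-126 - I*√103))) = -(137 - I*√103)/(7*(-301 - I*√103))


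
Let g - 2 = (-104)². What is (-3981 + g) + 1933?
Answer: 8770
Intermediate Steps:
g = 10818 (g = 2 + (-104)² = 2 + 10816 = 10818)
(-3981 + g) + 1933 = (-3981 + 10818) + 1933 = 6837 + 1933 = 8770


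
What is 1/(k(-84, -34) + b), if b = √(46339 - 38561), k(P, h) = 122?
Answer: 61/3553 - √7778/7106 ≈ 0.0047575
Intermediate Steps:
b = √7778 ≈ 88.193
1/(k(-84, -34) + b) = 1/(122 + √7778)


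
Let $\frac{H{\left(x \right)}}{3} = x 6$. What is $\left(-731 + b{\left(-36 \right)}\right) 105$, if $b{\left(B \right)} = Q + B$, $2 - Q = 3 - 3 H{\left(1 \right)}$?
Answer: $-74970$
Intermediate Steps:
$H{\left(x \right)} = 18 x$ ($H{\left(x \right)} = 3 x 6 = 3 \cdot 6 x = 18 x$)
$Q = 53$ ($Q = 2 - \left(3 - 3 \cdot 18 \cdot 1\right) = 2 - \left(3 - 54\right) = 2 - -51 = 2 + 51 = 53$)
$b{\left(B \right)} = 53 + B$
$\left(-731 + b{\left(-36 \right)}\right) 105 = \left(-731 + \left(53 - 36\right)\right) 105 = \left(-731 + 17\right) 105 = \left(-714\right) 105 = -74970$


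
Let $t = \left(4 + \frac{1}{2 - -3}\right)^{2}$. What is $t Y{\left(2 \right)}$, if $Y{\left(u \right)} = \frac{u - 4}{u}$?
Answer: $- \frac{441}{25} \approx -17.64$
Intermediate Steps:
$Y{\left(u \right)} = \frac{-4 + u}{u}$
$t = \frac{441}{25}$ ($t = \left(4 + \frac{1}{2 + 3}\right)^{2} = \left(4 + \frac{1}{5}\right)^{2} = \left(\frac{21}{5}\right)^{2} = \frac{441}{25} \approx 17.64$)
$t Y{\left(2 \right)} = \frac{441 \frac{-4 + 2}{2}}{25} = \frac{441 \cdot \frac{1}{2} \left(-2\right)}{25} = \frac{441}{25} \left(-1\right) = - \frac{441}{25}$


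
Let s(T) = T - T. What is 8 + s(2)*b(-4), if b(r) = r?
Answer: 8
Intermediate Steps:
s(T) = 0
8 + s(2)*b(-4) = 8 + 0*(-4) = 8 + 0 = 8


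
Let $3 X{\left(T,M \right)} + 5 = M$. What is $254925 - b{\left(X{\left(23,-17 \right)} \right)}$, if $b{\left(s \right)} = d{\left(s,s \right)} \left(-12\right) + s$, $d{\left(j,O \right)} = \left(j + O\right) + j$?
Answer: $\frac{764005}{3} \approx 2.5467 \cdot 10^{5}$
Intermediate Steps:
$d{\left(j,O \right)} = O + 2 j$ ($d{\left(j,O \right)} = \left(O + j\right) + j = O + 2 j$)
$X{\left(T,M \right)} = - \frac{5}{3} + \frac{M}{3}$
$b{\left(s \right)} = - 35 s$ ($b{\left(s \right)} = \left(s + 2 s\right) \left(-12\right) + s = 3 s \left(-12\right) + s = - 36 s + s = - 35 s$)
$254925 - b{\left(X{\left(23,-17 \right)} \right)} = 254925 - - 35 \left(- \frac{5}{3} + \frac{1}{3} \left(-17\right)\right) = 254925 - - 35 \left(- \frac{5}{3} - \frac{17}{3}\right) = 254925 - \left(-35\right) \left(- \frac{22}{3}\right) = 254925 - \frac{770}{3} = \frac{764005}{3}$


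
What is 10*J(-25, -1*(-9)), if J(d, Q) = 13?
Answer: 130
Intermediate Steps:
10*J(-25, -1*(-9)) = 10*13 = 130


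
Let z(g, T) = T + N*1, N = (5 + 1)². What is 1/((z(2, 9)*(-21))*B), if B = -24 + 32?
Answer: -1/7560 ≈ -0.00013228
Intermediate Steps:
N = 36 (N = 6² = 36)
B = 8
z(g, T) = 36 + T (z(g, T) = T + 36*1 = T + 36 = 36 + T)
1/((z(2, 9)*(-21))*B) = 1/(((36 + 9)*(-21))*8) = 1/((45*(-21))*8) = 1/(-945*8) = 1/(-7560) = -1/7560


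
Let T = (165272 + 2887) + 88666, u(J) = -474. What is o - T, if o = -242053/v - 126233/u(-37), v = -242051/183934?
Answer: -8332213701719/114732174 ≈ -72623.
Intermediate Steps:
T = 256825 (T = 168159 + 88666 = 256825)
v = -242051/183934 (v = -242051*1/183934 = -242051/183934 ≈ -1.3160)
o = 21133876885831/114732174 (o = -242053/(-242051/183934) - 126233/(-474) = -242053*(-183934/242051) - 126233*(-1/474) = 44521776502/242051 + 126233/474 = 21133876885831/114732174 ≈ 1.8420e+5)
o - T = 21133876885831/114732174 - 1*256825 = 21133876885831/114732174 - 256825 = -8332213701719/114732174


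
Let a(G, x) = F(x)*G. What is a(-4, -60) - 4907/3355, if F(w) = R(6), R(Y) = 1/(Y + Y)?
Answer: -18076/10065 ≈ -1.7959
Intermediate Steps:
R(Y) = 1/(2*Y)
F(w) = 1/12 (F(w) = (½)/6 = (½)*(⅙) = 1/12)
a(G, x) = G/12
a(-4, -60) - 4907/3355 = (1/12)*(-4) - 4907/3355 = -⅓ - 4907/3355 = -18076/10065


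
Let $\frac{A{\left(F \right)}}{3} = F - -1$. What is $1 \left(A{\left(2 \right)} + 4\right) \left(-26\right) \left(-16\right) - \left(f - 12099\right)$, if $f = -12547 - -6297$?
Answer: $23757$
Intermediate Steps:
$f = -6250$ ($f = -12547 + 6297 = -6250$)
$A{\left(F \right)} = 3 + 3 F$ ($A{\left(F \right)} = 3 \left(F - -1\right) = 3 \left(F + 1\right) = 3 \left(1 + F\right) = 3 + 3 F$)
$1 \left(A{\left(2 \right)} + 4\right) \left(-26\right) \left(-16\right) - \left(f - 12099\right) = 1 \left(\left(3 + 3 \cdot 2\right) + 4\right) \left(-26\right) \left(-16\right) - \left(-6250 - 12099\right) = 1 \left(\left(3 + 6\right) + 4\right) \left(-26\right) \left(-16\right) - -18349 = 1 \left(9 + 4\right) \left(-26\right) \left(-16\right) + 18349 = 1 \cdot 13 \left(-26\right) \left(-16\right) + 18349 = 13 \left(-26\right) \left(-16\right) + 18349 = \left(-338\right) \left(-16\right) + 18349 = 5408 + 18349 = 23757$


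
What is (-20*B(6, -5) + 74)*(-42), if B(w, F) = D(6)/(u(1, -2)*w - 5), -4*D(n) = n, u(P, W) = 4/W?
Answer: -51576/17 ≈ -3033.9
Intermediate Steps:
D(n) = -n/4
B(w, F) = -3/(2*(-5 - 2*w)) (B(w, F) = (-¼*6)/((4/(-2))*w - 5) = -3/(2*((4*(-½))*w - 5)) = -3/(2*(-2*w - 5)) = -3/(2*(-5 - 2*w)))
(-20*B(6, -5) + 74)*(-42) = (-30/(5 + 2*6) + 74)*(-42) = (-30/(5 + 12) + 74)*(-42) = (-30/17 + 74)*(-42) = (1228/17)*(-42) = -51576/17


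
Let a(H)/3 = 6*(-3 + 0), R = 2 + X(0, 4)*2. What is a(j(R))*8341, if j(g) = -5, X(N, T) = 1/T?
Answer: -450414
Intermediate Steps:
R = 5/2 (R = 2 + 2/4 = 2 + (¼)*2 = 2 + ½ = 5/2 ≈ 2.5000)
a(H) = -54 (a(H) = 3*(6*(-3 + 0)) = 3*(6*(-3)) = 3*(-18) = -54)
a(j(R))*8341 = -54*8341 = -450414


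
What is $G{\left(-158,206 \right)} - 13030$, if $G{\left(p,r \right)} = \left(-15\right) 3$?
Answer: $-13075$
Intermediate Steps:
$G{\left(p,r \right)} = -45$
$G{\left(-158,206 \right)} - 13030 = -45 - 13030 = -13075$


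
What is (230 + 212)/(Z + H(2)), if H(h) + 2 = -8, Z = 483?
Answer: 442/473 ≈ 0.93446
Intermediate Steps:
H(h) = -10 (H(h) = -2 - 8 = -10)
(230 + 212)/(Z + H(2)) = (230 + 212)/(483 - 10) = 442/473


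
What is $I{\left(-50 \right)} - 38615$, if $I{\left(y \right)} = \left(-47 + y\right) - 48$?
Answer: $-38760$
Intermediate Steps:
$I{\left(y \right)} = -95 + y$
$I{\left(-50 \right)} - 38615 = \left(-95 - 50\right) - 38615 = -145 - 38615 = -38760$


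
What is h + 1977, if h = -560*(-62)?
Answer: 36697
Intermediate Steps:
h = 34720
h + 1977 = 34720 + 1977 = 36697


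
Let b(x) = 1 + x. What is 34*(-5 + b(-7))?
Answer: -374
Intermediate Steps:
34*(-5 + b(-7)) = 34*(-5 + (1 - 7)) = 34*(-5 - 6) = 34*(-11) = -374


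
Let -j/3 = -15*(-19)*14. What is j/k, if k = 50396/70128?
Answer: -209858040/12599 ≈ -16657.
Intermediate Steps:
k = 12599/17532 (k = 50396*(1/70128) = 12599/17532 ≈ 0.71863)
j = -11970 (j = -3*(-15*(-19))*14 = -855*14 = -3*3990 = -11970)
j/k = -11970/12599/17532 = -11970*17532/12599 = -209858040/12599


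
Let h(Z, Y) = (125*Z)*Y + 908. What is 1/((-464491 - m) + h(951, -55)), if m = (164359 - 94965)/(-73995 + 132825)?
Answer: -29415/205955275517 ≈ -1.4282e-7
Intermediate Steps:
h(Z, Y) = 908 + 125*Y*Z (h(Z, Y) = 125*Y*Z + 908 = 908 + 125*Y*Z)
m = 34697/29415 (m = 69394/58830 = 69394*(1/58830) = 34697/29415 ≈ 1.1796)
1/((-464491 - m) + h(951, -55)) = 1/((-464491 - 1*34697/29415) + (908 + 125*(-55)*951)) = 1/((-464491 - 34697/29415) + (908 - 6538125)) = 1/(-13663037462/29415 - 6537217) = 1/(-205955275517/29415) = -29415/205955275517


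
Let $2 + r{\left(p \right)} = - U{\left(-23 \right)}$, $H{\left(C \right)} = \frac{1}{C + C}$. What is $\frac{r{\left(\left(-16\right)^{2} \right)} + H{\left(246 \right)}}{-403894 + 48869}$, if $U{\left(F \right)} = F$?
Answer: $- \frac{10333}{174672300} \approx -5.9157 \cdot 10^{-5}$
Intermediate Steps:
$H{\left(C \right)} = \frac{1}{2 C}$
$r{\left(p \right)} = 21$ ($r{\left(p \right)} = -2 - -23 = -2 + 23 = 21$)
$\frac{r{\left(\left(-16\right)^{2} \right)} + H{\left(246 \right)}}{-403894 + 48869} = \frac{21 + \frac{1}{2 \cdot 246}}{-403894 + 48869} = \frac{21 + \frac{1}{2} \cdot \frac{1}{246}}{-355025} = \left(21 + \frac{1}{492}\right) \left(- \frac{1}{355025}\right) = \frac{10333}{492} \left(- \frac{1}{355025}\right) = - \frac{10333}{174672300}$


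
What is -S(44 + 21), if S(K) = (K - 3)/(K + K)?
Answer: -31/65 ≈ -0.47692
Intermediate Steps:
S(K) = (-3 + K)/(2*K) (S(K) = (-3 + K)/((2*K)) = (-3 + K)*(1/(2*K)) = (-3 + K)/(2*K))
-S(44 + 21) = -(-3 + (44 + 21))/(2*(44 + 21)) = -(-3 + 65)/(2*65) = -62/(2*65) = -1*31/65 = -31/65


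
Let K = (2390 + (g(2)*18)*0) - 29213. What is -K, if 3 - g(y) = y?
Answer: 26823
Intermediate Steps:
g(y) = 3 - y
K = -26823 (K = (2390 + ((3 - 1*2)*18)*0) - 29213 = (2390 + ((3 - 2)*18)*0) - 29213 = (2390 + (1*18)*0) - 29213 = (2390 + 18*0) - 29213 = (2390 + 0) - 29213 = 2390 - 29213 = -26823)
-K = -1*(-26823) = 26823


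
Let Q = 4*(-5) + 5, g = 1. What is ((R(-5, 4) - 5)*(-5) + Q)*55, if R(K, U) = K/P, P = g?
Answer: 1925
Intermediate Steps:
P = 1
Q = -15 (Q = -20 + 5 = -15)
R(K, U) = K (R(K, U) = K/1 = K*1 = K)
((R(-5, 4) - 5)*(-5) + Q)*55 = ((-5 - 5)*(-5) - 15)*55 = (-10*(-5) - 15)*55 = (50 - 15)*55 = 35*55 = 1925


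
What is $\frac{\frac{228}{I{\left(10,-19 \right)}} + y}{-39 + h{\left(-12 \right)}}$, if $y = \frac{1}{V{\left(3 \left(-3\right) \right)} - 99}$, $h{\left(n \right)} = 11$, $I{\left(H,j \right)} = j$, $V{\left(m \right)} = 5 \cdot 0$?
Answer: $\frac{1189}{2772} \approx 0.42893$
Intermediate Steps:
$V{\left(m \right)} = 0$
$y = - \frac{1}{99}$ ($y = \frac{1}{0 - 99} = \frac{1}{-99} = - \frac{1}{99} \approx -0.010101$)
$\frac{\frac{228}{I{\left(10,-19 \right)}} + y}{-39 + h{\left(-12 \right)}} = \frac{\frac{228}{-19} - \frac{1}{99}}{-39 + 11} = \frac{228 \left(- \frac{1}{19}\right) - \frac{1}{99}}{-28} = \left(-12 - \frac{1}{99}\right) \left(- \frac{1}{28}\right) = \left(- \frac{1189}{99}\right) \left(- \frac{1}{28}\right) = \frac{1189}{2772}$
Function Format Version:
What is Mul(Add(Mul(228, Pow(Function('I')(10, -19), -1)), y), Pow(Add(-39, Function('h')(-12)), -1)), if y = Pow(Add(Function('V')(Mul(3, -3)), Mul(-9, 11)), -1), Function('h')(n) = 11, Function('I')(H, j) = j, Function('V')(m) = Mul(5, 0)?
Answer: Rational(1189, 2772) ≈ 0.42893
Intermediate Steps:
Function('V')(m) = 0
y = Rational(-1, 99) (y = Pow(Add(0, Mul(-9, 11)), -1) = Pow(Add(0, -99), -1) = Pow(-99, -1) = Rational(-1, 99) ≈ -0.010101)
Mul(Add(Mul(228, Pow(Function('I')(10, -19), -1)), y), Pow(Add(-39, Function('h')(-12)), -1)) = Mul(Add(Mul(228, Pow(-19, -1)), Rational(-1, 99)), Pow(Add(-39, 11), -1)) = Mul(Add(Mul(228, Rational(-1, 19)), Rational(-1, 99)), Pow(-28, -1)) = Mul(Add(-12, Rational(-1, 99)), Rational(-1, 28)) = Mul(Rational(-1189, 99), Rational(-1, 28)) = Rational(1189, 2772)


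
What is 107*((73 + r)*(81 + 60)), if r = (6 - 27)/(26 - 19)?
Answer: 1056090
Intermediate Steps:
r = -3 (r = -21/7 = -21*1/7 = -3)
107*((73 + r)*(81 + 60)) = 107*((73 - 3)*(81 + 60)) = 107*(70*141) = 107*9870 = 1056090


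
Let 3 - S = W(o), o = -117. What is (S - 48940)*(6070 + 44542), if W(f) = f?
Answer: -2470877840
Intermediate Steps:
S = 120 (S = 3 - 1*(-117) = 3 + 117 = 120)
(S - 48940)*(6070 + 44542) = (120 - 48940)*(6070 + 44542) = -48820*50612 = -2470877840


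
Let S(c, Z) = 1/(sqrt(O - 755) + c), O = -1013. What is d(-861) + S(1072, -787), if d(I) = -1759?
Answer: (-3518*sqrt(442) + 1885647*I)/(2*(sqrt(442) - 536*I)) ≈ -1759.0 - 3.6508e-5*I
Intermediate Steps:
S(c, Z) = 1/(c + 2*I*sqrt(442)) (S(c, Z) = 1/(sqrt(-1013 - 755) + c) = 1/(sqrt(-1768) + c) = 1/(2*I*sqrt(442) + c) = 1/(c + 2*I*sqrt(442)))
d(-861) + S(1072, -787) = -1759 + 1/(1072 + 2*I*sqrt(442))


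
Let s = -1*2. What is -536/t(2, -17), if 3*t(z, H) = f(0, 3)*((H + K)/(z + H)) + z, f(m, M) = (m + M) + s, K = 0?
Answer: -24120/47 ≈ -513.19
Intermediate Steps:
s = -2
f(m, M) = -2 + M + m (f(m, M) = (m + M) - 2 = (M + m) - 2 = -2 + M + m)
t(z, H) = z/3 + H/(3*(H + z)) (t(z, H) = ((-2 + 3 + 0)*((H + 0)/(z + H)) + z)/3 = (1*(H/(H + z)) + z)/3 = (H/(H + z) + z)/3 = (z + H/(H + z))/3 = z/3 + H/(3*(H + z)))
-536/t(2, -17) = -536/((-17 + 2² - 17*2)/(3*(-17 + 2))) = -536/((⅓)*(-17 + 4 - 34)/(-15)) = -536/((⅓)*(-1/15)*(-47)) = -536/47/45 = -536*45/47 = -1*24120/47 = -24120/47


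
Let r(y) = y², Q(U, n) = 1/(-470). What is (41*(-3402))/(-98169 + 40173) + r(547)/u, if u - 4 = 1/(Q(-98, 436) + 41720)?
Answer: 525114229279701/7019848907 ≈ 74804.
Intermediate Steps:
Q(U, n) = -1/470
u = 78434066/19608399 (u = 4 + 1/(-1/470 + 41720) = 4 + 1/(19608399/470) = 4 + 470/19608399 = 78434066/19608399 ≈ 4.0000)
(41*(-3402))/(-98169 + 40173) + r(547)/u = (41*(-3402))/(-98169 + 40173) + 547²/(78434066/19608399) = -139482/(-57996) + 299209*(19608399/78434066) = -139482*(-1/57996) + 5867009456391/78434066 = 861/358 + 5867009456391/78434066 = 525114229279701/7019848907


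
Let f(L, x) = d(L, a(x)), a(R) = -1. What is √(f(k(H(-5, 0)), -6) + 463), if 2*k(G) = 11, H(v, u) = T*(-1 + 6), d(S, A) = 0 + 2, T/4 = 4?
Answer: √465 ≈ 21.564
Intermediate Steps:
T = 16 (T = 4*4 = 16)
d(S, A) = 2
H(v, u) = 80 (H(v, u) = 16*(-1 + 6) = 16*5 = 80)
k(G) = 11/2 (k(G) = (½)*11 = 11/2)
f(L, x) = 2
√(f(k(H(-5, 0)), -6) + 463) = √(2 + 463) = √465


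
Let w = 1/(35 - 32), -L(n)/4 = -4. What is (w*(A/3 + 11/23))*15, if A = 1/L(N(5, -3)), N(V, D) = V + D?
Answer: 2755/1104 ≈ 2.4955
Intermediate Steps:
N(V, D) = D + V
L(n) = 16 (L(n) = -4*(-4) = 16)
A = 1/16 ≈ 0.062500
w = ⅓ (w = 1/3 = ⅓ ≈ 0.33333)
(w*(A/3 + 11/23))*15 = (((1/16)/3 + 11/23)/3)*15 = (((1/16)*(⅓) + 11*(1/23))/3)*15 = ((1/48 + 11/23)/3)*15 = ((⅓)*(551/1104))*15 = (551/3312)*15 = 2755/1104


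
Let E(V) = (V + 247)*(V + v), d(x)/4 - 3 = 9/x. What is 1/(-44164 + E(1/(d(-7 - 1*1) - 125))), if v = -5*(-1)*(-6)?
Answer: -55225/2848276136 ≈ -1.9389e-5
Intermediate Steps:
v = -30 (v = 5*(-6) = -30)
d(x) = 12 + 36/x (d(x) = 12 + 4*(9/x) = 12 + 36/x)
E(V) = (-30 + V)*(247 + V) (E(V) = (V + 247)*(V - 30) = (247 + V)*(-30 + V) = (-30 + V)*(247 + V))
1/(-44164 + E(1/(d(-7 - 1*1) - 125))) = 1/(-44164 + (-7410 + (1/((12 + 36/(-7 - 1*1)) - 125))² + 217/((12 + 36/(-7 - 1*1)) - 125))) = 1/(-44164 + (-7410 + (1/((12 + 36/(-7 - 1)) - 125))² + 217/((12 + 36/(-7 - 1)) - 125))) = 1/(-44164 + (-7410 + (1/((12 + 36/(-8)) - 125))² + 217/((12 + 36/(-8)) - 125))) = 1/(-44164 + (-7410 + (1/((12 + 36*(-⅛)) - 125))² + 217/((12 + 36*(-⅛)) - 125))) = 1/(-44164 + (-7410 + (1/((12 - 9/2) - 125))² + 217/((12 - 9/2) - 125))) = 1/(-44164 + (-7410 + (1/(15/2 - 125))² + 217/(15/2 - 125))) = 1/(-44164 + (-7410 + (1/(-235/2))² + 217/(-235/2))) = 1/(-44164 + (-7410 + (-2/235)² + 217*(-2/235))) = 1/(-44164 + (-7410 + 4/55225 - 434/235)) = 1/(-44164 - 409319236/55225) = 1/(-2848276136/55225) = -55225/2848276136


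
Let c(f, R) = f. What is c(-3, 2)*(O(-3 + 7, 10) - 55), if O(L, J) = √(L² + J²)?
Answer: 165 - 6*√29 ≈ 132.69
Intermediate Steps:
O(L, J) = √(J² + L²)
c(-3, 2)*(O(-3 + 7, 10) - 55) = -3*(√(10² + (-3 + 7)²) - 55) = -3*(√(100 + 4²) - 55) = -3*(√(100 + 16) - 55) = -3*(√116 - 55) = -3*(2*√29 - 55) = -3*(-55 + 2*√29) = 165 - 6*√29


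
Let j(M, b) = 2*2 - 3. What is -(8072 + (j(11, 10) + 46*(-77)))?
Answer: -4531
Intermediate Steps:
j(M, b) = 1 (j(M, b) = 4 - 3 = 1)
-(8072 + (j(11, 10) + 46*(-77))) = -(8072 + (1 + 46*(-77))) = -(8072 + (1 - 3542)) = -(8072 - 3541) = -1*4531 = -4531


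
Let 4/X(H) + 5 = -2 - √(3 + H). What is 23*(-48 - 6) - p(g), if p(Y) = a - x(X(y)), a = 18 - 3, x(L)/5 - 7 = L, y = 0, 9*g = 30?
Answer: -28176/23 + 10*√3/23 ≈ -1224.3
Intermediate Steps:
g = 10/3 (g = (⅑)*30 = 10/3 ≈ 3.3333)
X(H) = 4/(-7 - √(3 + H)) (X(H) = 4/(-5 + (-2 - √(3 + H))) = 4/(-7 - √(3 + H)))
x(L) = 35 + 5*L
a = 15
p(Y) = -20 + 20/(7 + √3) (p(Y) = 15 - (35 + 5*(-4/(7 + √(3 + 0)))) = 15 - (35 + 5*(-4/(7 + √3))) = 15 - (35 - 20/(7 + √3)) = 15 + (-35 + 20/(7 + √3)) = -20 + 20/(7 + √3))
23*(-48 - 6) - p(g) = 23*(-48 - 6) - (-390/23 - 10*√3/23) = 23*(-54) + (390/23 + 10*√3/23) = -1242 + (390/23 + 10*√3/23) = -28176/23 + 10*√3/23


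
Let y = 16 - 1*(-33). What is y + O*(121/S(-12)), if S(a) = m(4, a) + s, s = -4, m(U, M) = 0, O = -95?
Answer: 11691/4 ≈ 2922.8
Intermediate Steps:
S(a) = -4 (S(a) = 0 - 4 = -4)
y = 49 (y = 16 + 33 = 49)
y + O*(121/S(-12)) = 49 - 11495/(-4) = 49 - 11495*(-1)/4 = 49 - 95*(-121/4) = 49 + 11495/4 = 11691/4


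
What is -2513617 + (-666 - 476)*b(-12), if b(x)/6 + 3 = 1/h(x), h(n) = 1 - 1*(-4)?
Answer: -12472157/5 ≈ -2.4944e+6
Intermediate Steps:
h(n) = 5 (h(n) = 1 + 4 = 5)
b(x) = -84/5 (b(x) = -18 + 6/5 = -84/5)
-2513617 + (-666 - 476)*b(-12) = -2513617 + (-666 - 476)*(-84/5) = -2513617 - 1142*(-84/5) = -2513617 + 95928/5 = -12472157/5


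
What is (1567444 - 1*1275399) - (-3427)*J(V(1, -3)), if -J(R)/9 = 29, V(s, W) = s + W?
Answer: -602402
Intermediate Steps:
V(s, W) = W + s
J(R) = -261 (J(R) = -9*29 = -261)
(1567444 - 1*1275399) - (-3427)*J(V(1, -3)) = (1567444 - 1*1275399) - (-3427)*(-261) = (1567444 - 1275399) - 1*894447 = 292045 - 894447 = -602402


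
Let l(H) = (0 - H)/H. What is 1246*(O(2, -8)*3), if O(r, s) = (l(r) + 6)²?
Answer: 93450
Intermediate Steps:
l(H) = -1 (l(H) = (-H)/H = -1)
O(r, s) = 25 (O(r, s) = (-1 + 6)² = 5² = 25)
1246*(O(2, -8)*3) = 1246*(25*3) = 1246*75 = 93450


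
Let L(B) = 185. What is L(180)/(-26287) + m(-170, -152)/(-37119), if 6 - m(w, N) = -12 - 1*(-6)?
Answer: -2394153/325249051 ≈ -0.0073610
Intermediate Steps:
m(w, N) = 12 (m(w, N) = 6 - (-12 - 1*(-6)) = 6 - (-12 + 6) = 6 - 1*(-6) = 6 + 6 = 12)
L(180)/(-26287) + m(-170, -152)/(-37119) = 185/(-26287) + 12/(-37119) = 185*(-1/26287) + 12*(-1/37119) = -185/26287 - 4/12373 = -2394153/325249051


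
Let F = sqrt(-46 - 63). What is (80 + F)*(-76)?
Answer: -6080 - 76*I*sqrt(109) ≈ -6080.0 - 793.46*I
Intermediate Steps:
F = I*sqrt(109) (F = sqrt(-109) = I*sqrt(109) ≈ 10.44*I)
(80 + F)*(-76) = (80 + I*sqrt(109))*(-76) = -6080 - 76*I*sqrt(109)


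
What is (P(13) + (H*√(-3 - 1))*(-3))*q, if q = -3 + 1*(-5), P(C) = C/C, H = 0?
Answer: -8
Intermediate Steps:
P(C) = 1
q = -8 (q = -3 - 5 = -8)
(P(13) + (H*√(-3 - 1))*(-3))*q = (1 + (0*√(-3 - 1))*(-3))*(-8) = (1 + (0*√(-4))*(-3))*(-8) = (1 + (0*(2*I))*(-3))*(-8) = (1 + 0*(-3))*(-8) = (1 + 0)*(-8) = 1*(-8) = -8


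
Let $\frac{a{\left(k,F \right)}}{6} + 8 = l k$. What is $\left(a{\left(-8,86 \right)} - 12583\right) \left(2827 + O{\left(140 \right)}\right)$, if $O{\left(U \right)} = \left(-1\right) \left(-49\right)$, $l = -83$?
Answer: $-24868772$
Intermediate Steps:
$O{\left(U \right)} = 49$
$a{\left(k,F \right)} = -48 - 498 k$ ($a{\left(k,F \right)} = -48 + 6 \left(- 83 k\right) = -48 - 498 k$)
$\left(a{\left(-8,86 \right)} - 12583\right) \left(2827 + O{\left(140 \right)}\right) = \left(\left(-48 - -3984\right) - 12583\right) \left(2827 + 49\right) = \left(\left(-48 + 3984\right) - 12583\right) 2876 = \left(3936 - 12583\right) 2876 = \left(-8647\right) 2876 = -24868772$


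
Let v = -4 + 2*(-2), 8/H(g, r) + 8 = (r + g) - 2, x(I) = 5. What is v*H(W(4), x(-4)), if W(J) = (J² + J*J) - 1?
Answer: -32/13 ≈ -2.4615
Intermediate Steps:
W(J) = -1 + 2*J² (W(J) = (J² + J²) - 1 = 2*J² - 1 = -1 + 2*J²)
H(g, r) = 8/(-10 + g + r) (H(g, r) = 8/(-8 + ((r + g) - 2)) = 8/(-8 + ((g + r) - 2)) = 8/(-8 + (-2 + g + r)) = 8/(-10 + g + r))
v = -8 (v = -4 - 4 = -8)
v*H(W(4), x(-4)) = -64/(-10 + (-1 + 2*4²) + 5) = -64/(-10 + (-1 + 2*16) + 5) = -64/(-10 + (-1 + 32) + 5) = -64/(-10 + 31 + 5) = -64/26 = -8*4/13 = -32/13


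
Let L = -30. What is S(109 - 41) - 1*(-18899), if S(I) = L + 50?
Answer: 18919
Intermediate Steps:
S(I) = 20 (S(I) = -30 + 50 = 20)
S(109 - 41) - 1*(-18899) = 20 - 1*(-18899) = 20 + 18899 = 18919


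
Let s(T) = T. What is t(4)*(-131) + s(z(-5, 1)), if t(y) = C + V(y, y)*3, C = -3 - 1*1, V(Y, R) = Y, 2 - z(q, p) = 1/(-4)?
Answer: -4183/4 ≈ -1045.8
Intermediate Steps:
z(q, p) = 9/4 (z(q, p) = 2 - 1/(-4) = 2 - 1*(-¼) = 2 + ¼ = 9/4)
C = -4 (C = -3 - 1 = -4)
t(y) = -4 + 3*y (t(y) = -4 + y*3 = -4 + 3*y)
t(4)*(-131) + s(z(-5, 1)) = (-4 + 3*4)*(-131) + 9/4 = (-4 + 12)*(-131) + 9/4 = 8*(-131) + 9/4 = -1048 + 9/4 = -4183/4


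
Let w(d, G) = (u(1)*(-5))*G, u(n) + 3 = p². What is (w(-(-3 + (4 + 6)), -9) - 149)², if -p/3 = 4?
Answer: 38390416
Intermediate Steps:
p = -12 (p = -3*4 = -12)
u(n) = 141 (u(n) = -3 + (-12)² = -3 + 144 = 141)
w(d, G) = -705*G (w(d, G) = (141*(-5))*G = -705*G)
(w(-(-3 + (4 + 6)), -9) - 149)² = (-705*(-9) - 149)² = (6345 - 149)² = 6196² = 38390416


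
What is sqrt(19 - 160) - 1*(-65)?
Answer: 65 + I*sqrt(141) ≈ 65.0 + 11.874*I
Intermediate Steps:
sqrt(19 - 160) - 1*(-65) = sqrt(-141) + 65 = I*sqrt(141) + 65 = 65 + I*sqrt(141)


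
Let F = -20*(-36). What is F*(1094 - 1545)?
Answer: -324720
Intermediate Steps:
F = 720
F*(1094 - 1545) = 720*(1094 - 1545) = 720*(-451) = -324720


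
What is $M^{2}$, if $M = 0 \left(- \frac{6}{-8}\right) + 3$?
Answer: $9$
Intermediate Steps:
$M = 3$ ($M = 0 \left(\left(-6\right) \left(- \frac{1}{8}\right)\right) + 3 = 0 \cdot \frac{3}{4} + 3 = 0 + 3 = 3$)
$M^{2} = 3^{2} = 9$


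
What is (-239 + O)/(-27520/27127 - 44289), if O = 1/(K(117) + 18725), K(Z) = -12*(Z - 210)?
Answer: 128636179746/23838073079543 ≈ 0.0053962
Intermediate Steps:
K(Z) = 2520 - 12*Z (K(Z) = -12*(-210 + Z) = 2520 - 12*Z)
O = 1/19841 (O = 1/((2520 - 12*117) + 18725) = 1/((2520 - 1404) + 18725) = 1/(1116 + 18725) = 1/19841 ≈ 5.0401e-5)
(-239 + O)/(-27520/27127 - 44289) = (-239 + 1/19841)/(-27520/27127 - 44289) = -4741998/(19841*(-27520*1/27127 - 44289)) = -4741998/(19841*(-27520/27127 - 44289)) = -4741998/(19841*(-1201455223/27127)) = -4741998/19841*(-27127/1201455223) = 128636179746/23838073079543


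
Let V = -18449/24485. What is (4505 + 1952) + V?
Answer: 158081196/24485 ≈ 6456.3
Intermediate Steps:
V = -18449/24485 (V = -18449*1/24485 = -18449/24485 ≈ -0.75348)
(4505 + 1952) + V = (4505 + 1952) - 18449/24485 = 6457 - 18449/24485 = 158081196/24485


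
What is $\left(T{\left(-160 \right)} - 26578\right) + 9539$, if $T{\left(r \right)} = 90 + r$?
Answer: $-17109$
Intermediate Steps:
$\left(T{\left(-160 \right)} - 26578\right) + 9539 = \left(\left(90 - 160\right) - 26578\right) + 9539 = \left(-70 - 26578\right) + 9539 = -26648 + 9539 = -17109$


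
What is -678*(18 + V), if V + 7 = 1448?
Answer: -989202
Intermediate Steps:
V = 1441 (V = -7 + 1448 = 1441)
-678*(18 + V) = -678*(18 + 1441) = -678*1459 = -989202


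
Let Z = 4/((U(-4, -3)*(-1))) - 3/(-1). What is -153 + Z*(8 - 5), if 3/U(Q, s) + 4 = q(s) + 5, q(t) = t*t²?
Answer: -40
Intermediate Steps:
q(t) = t³
U(Q, s) = 3/(1 + s³) (U(Q, s) = 3/(-4 + (s³ + 5)) = 3/(-4 + (5 + s³)) = 3/(1 + s³))
Z = 113/3 (Z = 4/(((3/(1 + (-3)³))*(-1))) - 3/(-1) = 4/(((3/(1 - 27))*(-1))) - 3*(-1) = 4/(((3/(-26))*(-1))) + 3 = 4/(((3*(-1/26))*(-1))) + 3 = 4/((-3/26*(-1))) + 3 = 4/(3/26) + 3 = 4*(26/3) + 3 = 104/3 + 3 = 113/3 ≈ 37.667)
-153 + Z*(8 - 5) = -153 + 113*(8 - 5)/3 = -153 + (113/3)*3 = -153 + 113 = -40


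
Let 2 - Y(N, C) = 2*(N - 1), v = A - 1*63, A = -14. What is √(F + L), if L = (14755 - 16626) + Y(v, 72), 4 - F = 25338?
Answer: I*√27047 ≈ 164.46*I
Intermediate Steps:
F = -25334 (F = 4 - 1*25338 = 4 - 25338 = -25334)
v = -77 (v = -14 - 1*63 = -14 - 63 = -77)
Y(N, C) = 4 - 2*N (Y(N, C) = 2 - 2*(N - 1) = 2 - 2*(-1 + N) = 2 - (-2 + 2*N) = 2 + (2 - 2*N) = 4 - 2*N)
L = -1713 (L = (14755 - 16626) + (4 - 2*(-77)) = -1871 + (4 + 154) = -1871 + 158 = -1713)
√(F + L) = √(-25334 - 1713) = √(-27047) = I*√27047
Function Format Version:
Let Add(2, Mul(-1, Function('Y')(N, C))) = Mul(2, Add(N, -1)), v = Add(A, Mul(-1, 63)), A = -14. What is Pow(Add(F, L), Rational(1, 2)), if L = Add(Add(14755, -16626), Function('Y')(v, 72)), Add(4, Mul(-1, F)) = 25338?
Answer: Mul(I, Pow(27047, Rational(1, 2))) ≈ Mul(164.46, I)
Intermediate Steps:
F = -25334 (F = Add(4, Mul(-1, 25338)) = Add(4, -25338) = -25334)
v = -77 (v = Add(-14, Mul(-1, 63)) = Add(-14, -63) = -77)
Function('Y')(N, C) = Add(4, Mul(-2, N)) (Function('Y')(N, C) = Add(2, Mul(-1, Mul(2, Add(N, -1)))) = Add(2, Mul(-1, Mul(2, Add(-1, N)))) = Add(2, Mul(-1, Add(-2, Mul(2, N)))) = Add(2, Add(2, Mul(-2, N))) = Add(4, Mul(-2, N)))
L = -1713 (L = Add(Add(14755, -16626), Add(4, Mul(-2, -77))) = Add(-1871, Add(4, 154)) = Add(-1871, 158) = -1713)
Pow(Add(F, L), Rational(1, 2)) = Pow(Add(-25334, -1713), Rational(1, 2)) = Pow(-27047, Rational(1, 2)) = Mul(I, Pow(27047, Rational(1, 2)))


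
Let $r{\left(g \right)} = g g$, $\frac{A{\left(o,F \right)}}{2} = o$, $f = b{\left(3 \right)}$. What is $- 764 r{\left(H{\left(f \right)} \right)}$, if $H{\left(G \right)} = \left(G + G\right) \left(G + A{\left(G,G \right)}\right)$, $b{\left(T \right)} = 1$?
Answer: $-27504$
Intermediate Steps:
$f = 1$
$A{\left(o,F \right)} = 2 o$
$H{\left(G \right)} = 6 G^{2}$ ($H{\left(G \right)} = \left(G + G\right) \left(G + 2 G\right) = 2 G 3 G = 6 G^{2}$)
$r{\left(g \right)} = g^{2}$
$- 764 r{\left(H{\left(f \right)} \right)} = - 764 \left(6 \cdot 1^{2}\right)^{2} = - 764 \left(6 \cdot 1\right)^{2} = - 764 \cdot 6^{2} = \left(-764\right) 36 = -27504$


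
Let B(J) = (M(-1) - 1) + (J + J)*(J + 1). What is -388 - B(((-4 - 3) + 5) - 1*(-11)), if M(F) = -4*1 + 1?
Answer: -564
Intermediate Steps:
M(F) = -3 (M(F) = -4 + 1 = -3)
B(J) = -4 + 2*J*(1 + J) (B(J) = (-3 - 1) + (J + J)*(J + 1) = -4 + (2*J)*(1 + J) = -4 + 2*J*(1 + J))
-388 - B(((-4 - 3) + 5) - 1*(-11)) = -388 - (-4 + 2*(((-4 - 3) + 5) - 1*(-11)) + 2*(((-4 - 3) + 5) - 1*(-11))²) = -388 - (-4 + 2*((-7 + 5) + 11) + 2*((-7 + 5) + 11)²) = -388 - (-4 + 2*(-2 + 11) + 2*(-2 + 11)²) = -388 - (-4 + 2*9 + 2*9²) = -388 - (-4 + 18 + 2*81) = -388 - (-4 + 18 + 162) = -388 - 1*176 = -388 - 176 = -564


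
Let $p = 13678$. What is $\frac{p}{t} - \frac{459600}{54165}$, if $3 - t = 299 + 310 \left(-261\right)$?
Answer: $- \frac{1210310851}{145548577} \approx -8.3155$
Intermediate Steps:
$t = 80614$ ($t = 3 - \left(299 + 310 \left(-261\right)\right) = 3 - \left(299 - 80910\right) = 3 - -80611 = 3 + 80611 = 80614$)
$\frac{p}{t} - \frac{459600}{54165} = \frac{13678}{80614} - \frac{459600}{54165} = 13678 \cdot \frac{1}{80614} - \frac{30640}{3611} = \frac{6839}{40307} - \frac{30640}{3611} = - \frac{1210310851}{145548577}$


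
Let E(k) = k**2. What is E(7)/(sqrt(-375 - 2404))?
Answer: -7*I*sqrt(2779)/397 ≈ -0.92951*I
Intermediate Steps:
E(7)/(sqrt(-375 - 2404)) = 7**2/(sqrt(-375 - 2404)) = 49/(sqrt(-2779)) = 49/((I*sqrt(2779))) = 49*(-I*sqrt(2779)/2779) = -7*I*sqrt(2779)/397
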